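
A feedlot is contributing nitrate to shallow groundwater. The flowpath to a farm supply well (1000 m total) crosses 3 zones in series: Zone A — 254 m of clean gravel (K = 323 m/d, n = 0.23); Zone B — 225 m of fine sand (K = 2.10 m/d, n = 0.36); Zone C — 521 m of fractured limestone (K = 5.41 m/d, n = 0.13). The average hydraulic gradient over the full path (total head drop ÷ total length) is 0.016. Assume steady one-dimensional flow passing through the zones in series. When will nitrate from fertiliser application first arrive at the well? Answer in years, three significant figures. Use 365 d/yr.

7.24 years

Continuity: the same q passes through each zone, so ΔH = q·Σ(L_j/K_j) — the zones act as resistances in series.
Σ(L/K) = 254/323 + 225/2.10 + 521/5.41 = 0.7864 + 107.1 + 96.30 = 204.2 d
K_eq = L_total / Σ(L/K) = 1000 / 204.2 = 4.896 m/d
q = K_eq · i = 4.896 × 0.016 = 0.07834 m/d (same in every zone)
Zone A: v = q/n = 0.07834/0.23 = 0.3406 m/d → t_A = 254/0.3406 = 745.7 d
Zone B: v = q/n = 0.07834/0.36 = 0.2176 m/d → t_B = 225/0.2176 = 1034 d
Zone C: v = q/n = 0.07834/0.13 = 0.6026 m/d → t_C = 521/0.6026 = 864.5 d
Total t = 745.7 + 1034 + 864.5 = 2644 d
   = 2644 / 365 = 7.24 yr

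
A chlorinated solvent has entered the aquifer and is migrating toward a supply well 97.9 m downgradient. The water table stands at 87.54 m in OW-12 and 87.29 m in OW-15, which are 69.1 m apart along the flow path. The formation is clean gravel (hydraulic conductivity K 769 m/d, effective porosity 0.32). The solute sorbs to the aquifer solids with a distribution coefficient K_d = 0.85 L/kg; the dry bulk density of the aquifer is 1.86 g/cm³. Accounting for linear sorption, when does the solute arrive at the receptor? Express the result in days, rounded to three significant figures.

66.9 days

Hydraulic gradient i = (87.54 − 87.29) / 69.1 = 0.25 / 69.1 = 0.003618
Specific discharge q = 769 × 0.003618 = 2.782 m/d
v_s = q/n_e = 2.782/0.32 = 8.694 m/d
Retardation R = 1 + ρ_b·K_d/n = 1 + 1.86×0.85/0.32 = 5.941
Contaminant velocity v_c = v/R = 8.694/5.941 = 1.464 m/d
t = L/v_c = 97.9/1.464 = 66.89 d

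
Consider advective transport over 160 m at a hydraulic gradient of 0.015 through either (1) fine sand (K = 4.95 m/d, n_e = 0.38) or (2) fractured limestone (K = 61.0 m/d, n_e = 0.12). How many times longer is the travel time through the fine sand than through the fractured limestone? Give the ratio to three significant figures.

39.0

Unit 1 (fine sand): v = 4.95×0.015/0.38 = 0.1954 m/d, t = 160/0.1954 = 818.9 d
Unit 2 (fractured limestone): v = 61.0×0.015/0.12 = 7.625 m/d, t = 160/7.625 = 20.98 d
t(fine sand) / t(fractured limestone) = 818.9/20.98 = 39.0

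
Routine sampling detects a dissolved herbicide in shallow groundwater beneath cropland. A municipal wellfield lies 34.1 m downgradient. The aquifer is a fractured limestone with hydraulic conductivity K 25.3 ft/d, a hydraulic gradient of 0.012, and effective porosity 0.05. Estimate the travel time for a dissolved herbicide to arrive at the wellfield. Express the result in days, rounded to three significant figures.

18.4 days

K = 25.3 ft/d × 0.3048 = 7.711 m/d
q = Ki = 7.711 × 0.012 = 0.09254 m/d
v = Ki/n = 7.711·0.012/0.05 = 1.851 m/d
t = L / v = 34.1 / 1.851 = 18.43 d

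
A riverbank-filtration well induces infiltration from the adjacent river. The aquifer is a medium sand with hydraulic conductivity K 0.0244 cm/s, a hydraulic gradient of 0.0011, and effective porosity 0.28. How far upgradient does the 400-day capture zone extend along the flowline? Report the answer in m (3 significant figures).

33.1 m

K = 0.0244 cm/s × 864 = 21.08 m/d
Darcy flux q = K·i = 21.08 × 0.0011 = 0.02319 m/d
Seepage velocity v = q / n = 0.02319 / 0.28 = 0.08282 m/d
L = v × T = 0.08282 × 400 = 33.13 m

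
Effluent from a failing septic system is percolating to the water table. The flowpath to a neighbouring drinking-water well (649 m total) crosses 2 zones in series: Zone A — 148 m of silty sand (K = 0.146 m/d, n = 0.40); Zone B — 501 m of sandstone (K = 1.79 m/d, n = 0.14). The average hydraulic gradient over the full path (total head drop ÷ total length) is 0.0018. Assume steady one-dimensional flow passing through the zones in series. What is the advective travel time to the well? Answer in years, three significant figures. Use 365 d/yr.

For zones in series the flux q is common to all zones; the equivalent conductivity is the harmonic (thickness-weighted) mean, K_eq = L_total / Σ(L_j/K_j).
Σ(L/K) = 148/0.146 + 501/1.79 = 1014 + 279.9 = 1294 d
K_eq = L_total / Σ(L/K) = 649 / 1294 = 0.5017 m/d
q = K_eq · i = 0.5017 × 0.0018 = 9.031e-4 m/d (same in every zone)
Zone A: v = q/n = 9.031e-4/0.40 = 0.002258 m/d → t_A = 148/0.002258 = 65550 d
Zone B: v = q/n = 9.031e-4/0.14 = 0.006451 m/d → t_B = 501/0.006451 = 77670 d
Total t = 65550 + 77670 = 143200 d
   = 143200 / 365 = 392 yr

392 years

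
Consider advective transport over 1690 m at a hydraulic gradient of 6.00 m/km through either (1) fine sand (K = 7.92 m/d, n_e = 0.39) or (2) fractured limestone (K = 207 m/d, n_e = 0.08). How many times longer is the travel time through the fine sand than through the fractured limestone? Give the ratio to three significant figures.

127

Unit 1 (fine sand): v = 7.92×0.0060/0.39 = 0.1218 m/d, t = 1690/0.1218 = 13870 d
Unit 2 (fractured limestone): v = 207×0.0060/0.08 = 15.53 m/d, t = 1690/15.53 = 108.9 d
t(fine sand) / t(fractured limestone) = 13870/108.9 = 127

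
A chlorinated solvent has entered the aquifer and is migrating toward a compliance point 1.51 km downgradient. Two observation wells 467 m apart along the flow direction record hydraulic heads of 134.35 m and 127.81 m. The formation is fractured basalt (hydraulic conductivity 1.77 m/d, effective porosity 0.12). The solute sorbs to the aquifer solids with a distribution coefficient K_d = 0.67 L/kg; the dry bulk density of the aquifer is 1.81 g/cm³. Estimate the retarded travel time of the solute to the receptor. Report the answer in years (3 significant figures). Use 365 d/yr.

222 years

Hydraulic gradient i = (134.35 − 127.81) / 467 = 6.54 / 467 = 0.01400
Specific discharge q = 1.77 × 0.01400 = 0.02479 m/d
Average linear velocity = 0.02479 / 0.12 = 0.2066 m/d
Retardation R = 1 + ρ_b·K_d/n = 1 + 1.81×0.67/0.12 = 11.11
Contaminant velocity v_c = v/R = 0.2066/11.11 = 0.01860 m/d
L = 1.51 km = 1510 m
t = L/v_c = 1510/0.01860 = 81180 d
   = 81180/365 = 222 yr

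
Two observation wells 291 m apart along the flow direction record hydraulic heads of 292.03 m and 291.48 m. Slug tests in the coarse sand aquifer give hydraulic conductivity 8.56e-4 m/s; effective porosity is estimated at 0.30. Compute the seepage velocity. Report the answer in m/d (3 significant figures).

Hydraulic gradient i = (292.03 − 291.48) / 291 = 0.55 / 291 = 0.001890
K = 8.56e-4 m/s × 86400 s/d = 73.96 m/d
Specific discharge q = 73.96 × 0.001890 = 0.1398 m/d
v = Ki/n = 73.96·0.001890/0.30 = 0.4659 m/d

0.466 m/d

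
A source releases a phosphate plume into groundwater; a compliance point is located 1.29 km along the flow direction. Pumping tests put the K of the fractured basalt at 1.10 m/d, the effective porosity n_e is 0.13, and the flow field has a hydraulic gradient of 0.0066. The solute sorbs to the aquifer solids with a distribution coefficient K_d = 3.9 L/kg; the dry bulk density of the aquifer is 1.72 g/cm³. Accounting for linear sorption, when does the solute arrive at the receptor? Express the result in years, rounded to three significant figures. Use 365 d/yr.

Specific discharge q = 1.10 × 0.0066 = 0.007260 m/d
Seepage velocity v = q / n = 0.007260 / 0.13 = 0.05585 m/d
Retardation R = 1 + ρ_b·K_d/n = 1 + 1.72×3.9/0.13 = 52.60
Contaminant velocity v_c = v/R = 0.05585/52.60 = 0.001062 m/d
L = 1.29 km = 1290 m
t = L/v_c = 1290/0.001062 = 1.215e6 d
   = 1.215e6/365 = 3330 yr

3330 years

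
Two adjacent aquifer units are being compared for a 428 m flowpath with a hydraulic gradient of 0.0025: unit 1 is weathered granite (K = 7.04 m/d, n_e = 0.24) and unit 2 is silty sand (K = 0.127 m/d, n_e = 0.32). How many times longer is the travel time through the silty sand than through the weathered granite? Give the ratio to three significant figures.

73.9

Unit 1 (weathered granite): v = 7.04×0.0025/0.24 = 0.07333 m/d, t = 428/0.07333 = 5836 d
Unit 2 (silty sand): v = 0.127×0.0025/0.32 = 9.922e-4 m/d, t = 428/9.922e-4 = 431400 d
t(silty sand) / t(weathered granite) = 431400/5836 = 73.9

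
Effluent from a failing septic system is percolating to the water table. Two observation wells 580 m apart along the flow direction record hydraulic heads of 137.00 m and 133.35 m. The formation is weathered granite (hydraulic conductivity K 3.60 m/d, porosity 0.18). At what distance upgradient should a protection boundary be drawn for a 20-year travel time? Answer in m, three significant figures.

Hydraulic gradient i = (137.00 − 133.35) / 580 = 3.65 / 580 = 0.006293
Specific discharge q = 3.60 × 0.006293 = 0.02266 m/d
v_s = q/n_e = 0.02266/0.18 = 0.1259 m/d
T = 20 yr × 365 = 7300 d
L = v × T = 0.1259 × 7300 = 918.8 m

919 m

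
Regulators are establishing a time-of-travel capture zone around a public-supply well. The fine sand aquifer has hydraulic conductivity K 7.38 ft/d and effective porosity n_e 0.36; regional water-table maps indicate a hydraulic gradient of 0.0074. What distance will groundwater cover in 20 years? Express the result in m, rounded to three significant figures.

338 m

K = 7.38 ft/d × 0.3048 = 2.249 m/d
q = Ki = 2.249 × 0.0074 = 0.01665 m/d
Seepage velocity v = q / n = 0.01665 / 0.36 = 0.04624 m/d
T = 20 yr × 365 = 7300 d
L = v × T = 0.04624 × 7300 = 337.5 m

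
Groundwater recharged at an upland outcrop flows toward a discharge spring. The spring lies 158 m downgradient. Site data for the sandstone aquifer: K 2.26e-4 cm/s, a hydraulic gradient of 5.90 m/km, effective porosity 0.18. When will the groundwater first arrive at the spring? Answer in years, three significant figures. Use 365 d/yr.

K = 2.26e-4 cm/s × 864 = 0.1953 m/d
Darcy flux q = K·i = 0.1953 × 0.0059 = 0.001152 m/d
v_s = q/n_e = 0.001152/0.18 = 0.006400 m/d
t = L / v = 158 / 0.006400 = 24690 d
   = 24690 / 365 = 67.6 yr

67.6 years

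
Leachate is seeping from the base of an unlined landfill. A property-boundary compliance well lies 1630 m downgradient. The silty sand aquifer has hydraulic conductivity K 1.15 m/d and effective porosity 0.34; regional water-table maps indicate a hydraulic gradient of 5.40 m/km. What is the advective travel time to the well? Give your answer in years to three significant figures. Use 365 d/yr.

245 years

Darcy flux q = K·i = 1.15 × 0.0054 = 0.006210 m/d
v_s = q/n_e = 0.006210/0.34 = 0.01826 m/d
t = L / v = 1630 / 0.01826 = 89240 d
   = 89240 / 365 = 245 yr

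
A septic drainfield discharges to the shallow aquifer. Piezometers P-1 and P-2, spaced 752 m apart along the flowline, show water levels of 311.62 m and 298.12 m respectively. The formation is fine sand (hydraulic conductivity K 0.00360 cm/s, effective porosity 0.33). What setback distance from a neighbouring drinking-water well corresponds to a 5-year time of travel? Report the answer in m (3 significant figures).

309 m

Hydraulic gradient i = (311.62 − 298.12) / 752 = 13.50 / 752 = 0.01795
K = 0.00360 cm/s × 864 = 3.110 m/d
q = Ki = 3.110 × 0.01795 = 0.05584 m/d
Seepage velocity v = q / n = 0.05584 / 0.33 = 0.1692 m/d
T = 5 yr × 365 = 1825 d
L = v × T = 0.1692 × 1825 = 308.8 m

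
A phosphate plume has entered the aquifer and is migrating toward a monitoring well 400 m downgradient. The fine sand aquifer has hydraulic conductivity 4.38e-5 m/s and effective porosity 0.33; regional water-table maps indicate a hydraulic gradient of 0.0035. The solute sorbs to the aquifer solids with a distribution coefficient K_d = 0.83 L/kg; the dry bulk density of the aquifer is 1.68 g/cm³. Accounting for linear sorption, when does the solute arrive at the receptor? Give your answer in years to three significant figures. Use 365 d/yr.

K = 4.38e-5 m/s × 86400 s/d = 3.784 m/d
Darcy flux q = K·i = 3.784 × 0.0035 = 0.01325 m/d
v_s = q/n_e = 0.01325/0.33 = 0.04014 m/d
Retardation R = 1 + ρ_b·K_d/n = 1 + 1.68×0.83/0.33 = 5.225
Contaminant velocity v_c = v/R = 0.04014/5.225 = 0.007681 m/d
t = L/v_c = 400/0.007681 = 52080 d
   = 52080/365 = 143 yr

143 years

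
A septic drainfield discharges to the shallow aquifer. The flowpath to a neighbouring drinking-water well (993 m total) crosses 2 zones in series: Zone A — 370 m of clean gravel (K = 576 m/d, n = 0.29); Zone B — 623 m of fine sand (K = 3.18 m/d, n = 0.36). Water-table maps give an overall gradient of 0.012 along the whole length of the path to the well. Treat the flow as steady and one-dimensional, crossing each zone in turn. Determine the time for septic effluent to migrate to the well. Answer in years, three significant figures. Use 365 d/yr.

15.0 years

Continuity: the same q passes through each zone, so ΔH = q·Σ(L_j/K_j) — the zones act as resistances in series.
Σ(L/K) = 370/576 + 623/3.18 = 0.6424 + 195.9 = 196.6 d
K_eq = L_total / Σ(L/K) = 993 / 196.6 = 5.052 m/d
q = K_eq · i = 5.052 × 0.012 = 0.06062 m/d (same in every zone)
Zone A: v = q/n = 0.06062/0.29 = 0.2090 m/d → t_A = 370/0.2090 = 1770 d
Zone B: v = q/n = 0.06062/0.36 = 0.1684 m/d → t_B = 623/0.1684 = 3699 d
Total t = 1770 + 3699 = 5469 d
   = 5469 / 365 = 15.0 yr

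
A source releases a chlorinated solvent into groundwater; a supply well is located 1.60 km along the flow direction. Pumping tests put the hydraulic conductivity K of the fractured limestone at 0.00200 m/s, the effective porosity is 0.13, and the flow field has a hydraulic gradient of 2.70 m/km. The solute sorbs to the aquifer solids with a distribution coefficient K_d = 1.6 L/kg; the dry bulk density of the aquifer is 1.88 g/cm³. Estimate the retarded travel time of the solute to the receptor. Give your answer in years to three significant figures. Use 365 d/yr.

29.5 years

K = 0.00200 m/s × 86400 s/d = 172.8 m/d
Specific discharge q = 172.8 × 0.0027 = 0.4666 m/d
Seepage velocity v = q / n = 0.4666 / 0.13 = 3.589 m/d
Retardation R = 1 + ρ_b·K_d/n = 1 + 1.88×1.6/0.13 = 24.14
Contaminant velocity v_c = v/R = 3.589/24.14 = 0.1487 m/d
L = 1.60 km = 1600 m
t = L/v_c = 1600/0.1487 = 10760 d
   = 10760/365 = 29.5 yr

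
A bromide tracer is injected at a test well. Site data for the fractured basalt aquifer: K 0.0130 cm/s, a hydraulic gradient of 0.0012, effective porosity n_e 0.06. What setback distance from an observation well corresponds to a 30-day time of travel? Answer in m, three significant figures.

6.74 m

K = 0.0130 cm/s × 864 = 11.23 m/d
q = Ki = 11.23 × 0.0012 = 0.01348 m/d
v_s = q/n_e = 0.01348/0.06 = 0.2246 m/d
L = v × T = 0.2246 × 30 = 6.739 m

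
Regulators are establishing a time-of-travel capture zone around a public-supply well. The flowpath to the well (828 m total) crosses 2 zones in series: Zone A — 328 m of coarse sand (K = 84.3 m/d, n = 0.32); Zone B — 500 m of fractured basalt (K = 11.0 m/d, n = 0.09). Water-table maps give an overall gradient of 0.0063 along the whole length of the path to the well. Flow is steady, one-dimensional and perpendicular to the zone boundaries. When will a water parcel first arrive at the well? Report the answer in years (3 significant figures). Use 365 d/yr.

3.89 years

For zones in series the flux q is common to all zones; the equivalent conductivity is the harmonic (thickness-weighted) mean, K_eq = L_total / Σ(L_j/K_j).
Σ(L/K) = 328/84.3 + 500/11.0 = 3.891 + 45.45 = 49.35 d
K_eq = L_total / Σ(L/K) = 828 / 49.35 = 16.78 m/d
q = K_eq · i = 16.78 × 0.0063 = 0.1057 m/d (same in every zone)
Zone A: v = q/n = 0.1057/0.32 = 0.3303 m/d → t_A = 328/0.3303 = 992.9 d
Zone B: v = q/n = 0.1057/0.09 = 1.175 m/d → t_B = 500/1.175 = 425.7 d
Total t = 992.9 + 425.7 = 1419 d
   = 1419 / 365 = 3.89 yr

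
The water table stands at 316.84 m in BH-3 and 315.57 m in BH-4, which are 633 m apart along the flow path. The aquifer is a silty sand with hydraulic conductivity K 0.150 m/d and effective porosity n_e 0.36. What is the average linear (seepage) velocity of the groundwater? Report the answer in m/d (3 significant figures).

8.36e-4 m/d

Hydraulic gradient i = (316.84 − 315.57) / 633 = 1.27 / 633 = 0.002006
q = Ki = 0.150 × 0.002006 = 3.009e-4 m/d
v_s = q/n_e = 3.009e-4/0.36 = 8.360e-4 m/d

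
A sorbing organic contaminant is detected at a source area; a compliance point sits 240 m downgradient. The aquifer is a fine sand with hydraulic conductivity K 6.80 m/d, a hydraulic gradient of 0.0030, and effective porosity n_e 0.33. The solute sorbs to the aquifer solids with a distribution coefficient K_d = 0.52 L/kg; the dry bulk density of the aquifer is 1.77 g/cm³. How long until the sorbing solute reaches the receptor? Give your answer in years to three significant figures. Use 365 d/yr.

40.3 years

Specific discharge q = 6.80 × 0.0030 = 0.02040 m/d
Average linear velocity = 0.02040 / 0.33 = 0.06182 m/d
Retardation R = 1 + ρ_b·K_d/n = 1 + 1.77×0.52/0.33 = 3.789
Contaminant velocity v_c = v/R = 0.06182/3.789 = 0.01631 m/d
t = L/v_c = 240/0.01631 = 14710 d
   = 14710/365 = 40.3 yr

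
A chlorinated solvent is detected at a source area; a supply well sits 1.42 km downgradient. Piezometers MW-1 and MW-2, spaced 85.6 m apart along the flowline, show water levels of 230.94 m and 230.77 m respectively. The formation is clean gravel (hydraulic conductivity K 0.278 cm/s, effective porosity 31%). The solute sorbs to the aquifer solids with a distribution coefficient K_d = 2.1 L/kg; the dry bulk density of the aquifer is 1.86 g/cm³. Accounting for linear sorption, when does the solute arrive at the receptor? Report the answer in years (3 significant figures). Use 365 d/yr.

Hydraulic gradient i = (230.94 − 230.77) / 85.6 = 0.17 / 85.6 = 0.001986
K = 0.278 cm/s × 864 = 240.2 m/d
q = Ki = 240.2 × 0.001986 = 0.4770 m/d
Average linear velocity = 0.4770 / 0.31 = 1.539 m/d
Retardation R = 1 + ρ_b·K_d/n = 1 + 1.86×2.1/0.31 = 13.60
Contaminant velocity v_c = v/R = 1.539/13.60 = 0.1131 m/d
L = 1.42 km = 1420 m
t = L/v_c = 1420/0.1131 = 12550 d
   = 12550/365 = 34.4 yr

34.4 years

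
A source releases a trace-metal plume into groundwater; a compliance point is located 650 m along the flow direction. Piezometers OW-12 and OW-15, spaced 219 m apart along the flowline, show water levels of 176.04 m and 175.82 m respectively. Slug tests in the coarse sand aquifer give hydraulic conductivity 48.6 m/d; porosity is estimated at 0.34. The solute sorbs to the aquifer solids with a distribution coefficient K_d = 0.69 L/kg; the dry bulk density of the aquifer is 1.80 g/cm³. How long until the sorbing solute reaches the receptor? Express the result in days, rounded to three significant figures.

Hydraulic gradient i = (176.04 − 175.82) / 219 = 0.22 / 219 = 0.001005
q = Ki = 48.6 × 0.001005 = 0.04882 m/d
Seepage velocity v = q / n = 0.04882 / 0.34 = 0.1436 m/d
Retardation R = 1 + ρ_b·K_d/n = 1 + 1.80×0.69/0.34 = 4.653
Contaminant velocity v_c = v/R = 0.1436/4.653 = 0.03086 m/d
t = L/v_c = 650/0.03086 = 21060 d

21100 days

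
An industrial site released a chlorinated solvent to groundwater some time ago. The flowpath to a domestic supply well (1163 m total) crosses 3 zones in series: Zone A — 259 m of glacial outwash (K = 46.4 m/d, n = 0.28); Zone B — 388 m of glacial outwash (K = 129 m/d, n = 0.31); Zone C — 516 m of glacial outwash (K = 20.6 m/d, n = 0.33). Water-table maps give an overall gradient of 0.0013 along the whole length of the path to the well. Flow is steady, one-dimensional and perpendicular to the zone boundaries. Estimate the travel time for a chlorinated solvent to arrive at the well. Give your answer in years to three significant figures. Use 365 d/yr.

For zones in series the flux q is common to all zones; the equivalent conductivity is the harmonic (thickness-weighted) mean, K_eq = L_total / Σ(L_j/K_j).
Σ(L/K) = 259/46.4 + 388/129 + 516/20.6 = 5.582 + 3.008 + 25.05 = 33.64 d
K_eq = L_total / Σ(L/K) = 1163 / 33.64 = 34.57 m/d
q = K_eq · i = 34.57 × 0.0013 = 0.04495 m/d (same in every zone)
Zone A: v = q/n = 0.04495/0.28 = 0.1605 m/d → t_A = 259/0.1605 = 1613 d
Zone B: v = q/n = 0.04495/0.31 = 0.1450 m/d → t_B = 388/0.1450 = 2676 d
Zone C: v = q/n = 0.04495/0.33 = 0.1362 m/d → t_C = 516/0.1362 = 3789 d
Total t = 1613 + 2676 + 3789 = 8078 d
   = 8078 / 365 = 22.1 yr

22.1 years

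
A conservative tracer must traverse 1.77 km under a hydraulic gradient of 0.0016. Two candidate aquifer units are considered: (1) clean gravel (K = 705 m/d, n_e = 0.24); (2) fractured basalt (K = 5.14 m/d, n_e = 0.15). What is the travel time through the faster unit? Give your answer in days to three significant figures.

Unit 1 (clean gravel): v = 705×0.0016/0.24 = 4.700 m/d, t = 1770/4.700 = 376.6 d
Unit 2 (fractured basalt): v = 5.14×0.0016/0.15 = 0.05483 m/d, t = 1770/0.05483 = 32280 d
Faster unit: t = 377 d

377 days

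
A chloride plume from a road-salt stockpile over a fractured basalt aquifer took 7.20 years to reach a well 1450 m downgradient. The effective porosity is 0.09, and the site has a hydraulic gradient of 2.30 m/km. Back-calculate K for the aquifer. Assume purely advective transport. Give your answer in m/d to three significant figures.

21.6 m/d

t = 7.20 years = 2628 d
v = L / t = 1450 / 2628 = 0.5518 m/d
K = v · n / i = 0.5518 × 0.09 / 0.0023 = 21.6 m/d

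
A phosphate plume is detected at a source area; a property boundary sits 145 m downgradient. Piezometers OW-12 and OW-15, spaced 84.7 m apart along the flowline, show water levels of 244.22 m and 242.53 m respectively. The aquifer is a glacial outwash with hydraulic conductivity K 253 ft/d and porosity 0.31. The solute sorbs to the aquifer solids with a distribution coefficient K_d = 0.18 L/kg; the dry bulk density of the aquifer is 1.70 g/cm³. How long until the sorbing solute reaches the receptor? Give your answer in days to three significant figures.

58.1 days

Hydraulic gradient i = (244.22 − 242.53) / 84.7 = 1.69 / 84.7 = 0.01995
K = 253 ft/d × 0.3048 = 77.11 m/d
q = Ki = 77.11 × 0.01995 = 1.539 m/d
v = Ki/n = 77.11·0.01995/0.31 = 4.963 m/d
Retardation R = 1 + ρ_b·K_d/n = 1 + 1.70×0.18/0.31 = 1.987
Contaminant velocity v_c = v/R = 4.963/1.987 = 2.498 m/d
t = L/v_c = 145/2.498 = 58.05 d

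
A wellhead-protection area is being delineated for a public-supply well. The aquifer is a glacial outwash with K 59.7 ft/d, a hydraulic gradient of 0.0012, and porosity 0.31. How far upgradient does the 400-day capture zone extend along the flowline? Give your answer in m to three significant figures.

K = 59.7 ft/d × 0.3048 = 18.20 m/d
q = Ki = 18.20 × 0.0012 = 0.02184 m/d
v_s = q/n_e = 0.02184/0.31 = 0.07044 m/d
L = v × T = 0.07044 × 400 = 28.18 m

28.2 m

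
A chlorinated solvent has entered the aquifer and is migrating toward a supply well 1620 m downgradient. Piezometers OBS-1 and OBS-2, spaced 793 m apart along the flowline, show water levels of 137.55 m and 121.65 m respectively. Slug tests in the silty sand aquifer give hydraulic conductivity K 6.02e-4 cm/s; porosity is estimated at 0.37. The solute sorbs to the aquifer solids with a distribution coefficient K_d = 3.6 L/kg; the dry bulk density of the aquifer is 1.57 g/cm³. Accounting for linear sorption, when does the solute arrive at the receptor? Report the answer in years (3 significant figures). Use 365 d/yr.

2560 years

Hydraulic gradient i = (137.55 − 121.65) / 793 = 15.90 / 793 = 0.02005
K = 6.02e-4 cm/s × 864 = 0.5201 m/d
Darcy flux q = K·i = 0.5201 × 0.02005 = 0.01043 m/d
v_s = q/n_e = 0.01043/0.37 = 0.02819 m/d
Retardation R = 1 + ρ_b·K_d/n = 1 + 1.57×3.6/0.37 = 16.28
Contaminant velocity v_c = v/R = 0.02819/16.28 = 0.001732 m/d
t = L/v_c = 1620/0.001732 = 935500 d
   = 935500/365 = 2560 yr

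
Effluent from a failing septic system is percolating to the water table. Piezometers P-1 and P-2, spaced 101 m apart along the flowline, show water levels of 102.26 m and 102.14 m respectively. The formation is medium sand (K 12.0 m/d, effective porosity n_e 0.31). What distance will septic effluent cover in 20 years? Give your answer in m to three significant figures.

Hydraulic gradient i = (102.26 − 102.14) / 101 = 0.12 / 101 = 0.001188
q = Ki = 12.0 × 0.001188 = 0.01426 m/d
v = Ki/n = 12.0·0.001188/0.31 = 0.04599 m/d
T = 20 yr × 365 = 7300 d
L = v × T = 0.04599 × 7300 = 335.7 m

336 m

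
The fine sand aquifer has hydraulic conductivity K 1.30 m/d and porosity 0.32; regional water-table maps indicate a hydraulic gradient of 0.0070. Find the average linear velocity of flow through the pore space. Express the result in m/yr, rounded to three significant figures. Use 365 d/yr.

Specific discharge q = 1.30 × 0.0070 = 0.009100 m/d
v = Ki/n = 1.30·0.0070/0.32 = 0.02844 m/d
   = 0.02844 × 365 = 10.4 m/yr

10.4 m/yr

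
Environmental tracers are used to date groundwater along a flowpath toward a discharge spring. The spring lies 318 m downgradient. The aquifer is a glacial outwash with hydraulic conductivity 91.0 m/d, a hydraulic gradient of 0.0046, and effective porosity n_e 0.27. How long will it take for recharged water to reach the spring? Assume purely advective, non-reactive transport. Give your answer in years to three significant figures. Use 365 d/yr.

0.562 years

Specific discharge q = 91.0 × 0.0046 = 0.4186 m/d
v = Ki/n = 91.0·0.0046/0.27 = 1.550 m/d
t = L / v = 318 / 1.550 = 205.1 d
   = 205.1 / 365 = 0.562 yr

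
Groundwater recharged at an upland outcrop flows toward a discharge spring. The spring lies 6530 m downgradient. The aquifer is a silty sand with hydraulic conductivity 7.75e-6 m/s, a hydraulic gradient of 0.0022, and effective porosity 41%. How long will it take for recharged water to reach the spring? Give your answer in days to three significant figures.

1.82e6 days

K = 7.75e-6 m/s × 86400 s/d = 0.6696 m/d
Specific discharge q = 0.6696 × 0.0022 = 0.001473 m/d
Average linear velocity = 0.001473 / 0.41 = 0.003593 m/d
t = L / v = 6530 / 0.003593 = 1.817e6 d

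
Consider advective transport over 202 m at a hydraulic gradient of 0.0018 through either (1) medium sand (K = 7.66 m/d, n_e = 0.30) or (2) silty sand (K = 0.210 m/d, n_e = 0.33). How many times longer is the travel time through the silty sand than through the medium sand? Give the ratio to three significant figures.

40.1

Unit 1 (medium sand): v = 7.66×0.0018/0.30 = 0.04596 m/d, t = 202/0.04596 = 4395 d
Unit 2 (silty sand): v = 0.210×0.0018/0.33 = 0.001145 m/d, t = 202/0.001145 = 176300 d
t(silty sand) / t(medium sand) = 176300/4395 = 40.1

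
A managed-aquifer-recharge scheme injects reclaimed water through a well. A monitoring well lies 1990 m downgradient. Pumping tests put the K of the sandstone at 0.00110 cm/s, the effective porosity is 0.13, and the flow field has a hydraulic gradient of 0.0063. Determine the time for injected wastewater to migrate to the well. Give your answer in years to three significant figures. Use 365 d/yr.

K = 0.00110 cm/s × 864 = 0.9504 m/d
Specific discharge q = 0.9504 × 0.0063 = 0.005988 m/d
Seepage velocity v = q / n = 0.005988 / 0.13 = 0.04606 m/d
t = L / v = 1990 / 0.04606 = 43210 d
   = 43210 / 365 = 118 yr

118 years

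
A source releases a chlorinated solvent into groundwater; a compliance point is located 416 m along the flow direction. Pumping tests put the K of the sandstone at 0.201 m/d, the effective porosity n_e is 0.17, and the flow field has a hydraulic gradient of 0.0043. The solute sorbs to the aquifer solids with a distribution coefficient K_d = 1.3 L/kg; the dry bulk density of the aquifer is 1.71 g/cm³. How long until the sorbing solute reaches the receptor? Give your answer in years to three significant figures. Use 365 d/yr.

3160 years

q = Ki = 0.201 × 0.0043 = 8.643e-4 m/d
Seepage velocity v = q / n = 8.643e-4 / 0.17 = 0.005084 m/d
Retardation R = 1 + ρ_b·K_d/n = 1 + 1.71×1.3/0.17 = 14.08
Contaminant velocity v_c = v/R = 0.005084/14.08 = 3.612e-4 m/d
t = L/v_c = 416/3.612e-4 = 1.152e6 d
   = 1.152e6/365 = 3160 yr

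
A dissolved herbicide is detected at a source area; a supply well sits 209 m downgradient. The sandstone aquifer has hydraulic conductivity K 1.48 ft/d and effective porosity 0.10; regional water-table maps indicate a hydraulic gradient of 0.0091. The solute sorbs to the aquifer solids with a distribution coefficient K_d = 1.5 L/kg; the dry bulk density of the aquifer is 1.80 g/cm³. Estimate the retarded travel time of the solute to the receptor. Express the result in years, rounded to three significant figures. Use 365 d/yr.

391 years

K = 1.48 ft/d × 0.3048 = 0.4511 m/d
q = Ki = 0.4511 × 0.0091 = 0.004105 m/d
v = Ki/n = 0.4511·0.0091/0.10 = 0.04105 m/d
Retardation R = 1 + ρ_b·K_d/n = 1 + 1.80×1.5/0.10 = 28.00
Contaminant velocity v_c = v/R = 0.04105/28.00 = 0.001466 m/d
t = L/v_c = 209/0.001466 = 142600 d
   = 142600/365 = 391 yr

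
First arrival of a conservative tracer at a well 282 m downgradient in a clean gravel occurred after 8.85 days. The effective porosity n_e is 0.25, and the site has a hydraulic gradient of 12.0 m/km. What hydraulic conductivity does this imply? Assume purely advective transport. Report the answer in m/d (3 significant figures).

v = L / t = 282 / 8.85 = 31.86 m/d
K = v · n / i = 31.86 × 0.25 / 0.012 = 664 m/d

664 m/d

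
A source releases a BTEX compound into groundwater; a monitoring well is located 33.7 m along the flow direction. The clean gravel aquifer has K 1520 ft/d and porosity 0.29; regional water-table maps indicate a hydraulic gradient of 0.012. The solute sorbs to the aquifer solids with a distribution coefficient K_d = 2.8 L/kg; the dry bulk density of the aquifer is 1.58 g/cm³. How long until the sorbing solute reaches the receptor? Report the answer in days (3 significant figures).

28.6 days

K = 1520 ft/d × 0.3048 = 463.3 m/d
Specific discharge q = 463.3 × 0.012 = 5.560 m/d
v_s = q/n_e = 5.560/0.29 = 19.17 m/d
Retardation R = 1 + ρ_b·K_d/n = 1 + 1.58×2.8/0.29 = 16.26
Contaminant velocity v_c = v/R = 19.17/16.26 = 1.179 m/d
t = L/v_c = 33.7/1.179 = 28.57 d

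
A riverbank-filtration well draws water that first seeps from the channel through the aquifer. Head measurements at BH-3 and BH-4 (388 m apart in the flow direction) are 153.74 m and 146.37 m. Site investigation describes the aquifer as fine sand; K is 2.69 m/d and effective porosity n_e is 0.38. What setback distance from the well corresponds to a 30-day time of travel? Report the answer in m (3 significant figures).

4.03 m

Hydraulic gradient i = (153.74 − 146.37) / 388 = 7.37 / 388 = 0.01899
q = Ki = 2.69 × 0.01899 = 0.05110 m/d
v = Ki/n = 2.69·0.01899/0.38 = 0.1345 m/d
L = v × T = 0.1345 × 30 = 4.034 m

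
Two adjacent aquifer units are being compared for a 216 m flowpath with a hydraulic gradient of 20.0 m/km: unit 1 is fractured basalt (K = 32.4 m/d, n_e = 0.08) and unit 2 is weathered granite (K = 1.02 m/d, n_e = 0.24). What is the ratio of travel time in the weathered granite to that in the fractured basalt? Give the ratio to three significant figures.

95.3

Unit 1 (fractured basalt): v = 32.4×0.020/0.08 = 8.100 m/d, t = 216/8.100 = 26.67 d
Unit 2 (weathered granite): v = 1.02×0.020/0.24 = 0.08500 m/d, t = 216/0.08500 = 2541 d
t(weathered granite) / t(fractured basalt) = 2541/26.67 = 95.3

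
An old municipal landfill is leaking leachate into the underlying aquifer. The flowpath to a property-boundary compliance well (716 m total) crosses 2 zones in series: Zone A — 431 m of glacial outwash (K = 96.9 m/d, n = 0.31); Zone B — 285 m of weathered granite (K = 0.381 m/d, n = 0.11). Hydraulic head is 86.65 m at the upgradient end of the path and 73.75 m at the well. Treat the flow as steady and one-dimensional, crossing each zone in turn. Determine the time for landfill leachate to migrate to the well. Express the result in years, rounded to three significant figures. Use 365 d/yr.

Total head drop ΔH = 86.65 − 73.75 = 12.90 m
Steady 1-D flow in series ⇒ the Darcy flux q is identical in every zone and the zone head losses add (resistances L/K in series).
Σ(L/K) = 431/96.9 + 285/0.381 = 4.448 + 748.0 = 752.5 d
q = ΔH / Σ(L/K) = 12.90 / 752.5 = 0.01714 m/d (same in every zone)
Zone A: v = q/n = 0.01714/0.31 = 0.05530 m/d → t_A = 431/0.05530 = 7794 d
Zone B: v = q/n = 0.01714/0.11 = 0.1558 m/d → t_B = 285/0.1558 = 1829 d
Total t = 7794 + 1829 = 9622 d
   = 9622 / 365 = 26.4 yr

26.4 years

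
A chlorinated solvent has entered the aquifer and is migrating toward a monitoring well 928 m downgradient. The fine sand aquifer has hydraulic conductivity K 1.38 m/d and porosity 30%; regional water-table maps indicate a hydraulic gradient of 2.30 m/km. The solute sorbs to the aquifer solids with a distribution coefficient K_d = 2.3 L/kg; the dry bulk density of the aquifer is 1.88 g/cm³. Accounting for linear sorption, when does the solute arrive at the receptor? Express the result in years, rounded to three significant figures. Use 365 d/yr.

3700 years

q = Ki = 1.38 × 0.0023 = 0.003174 m/d
Seepage velocity v = q / n = 0.003174 / 0.30 = 0.01058 m/d
Retardation R = 1 + ρ_b·K_d/n = 1 + 1.88×2.3/0.30 = 15.41
Contaminant velocity v_c = v/R = 0.01058/15.41 = 6.864e-4 m/d
t = L/v_c = 928/6.864e-4 = 1.352e6 d
   = 1.352e6/365 = 3700 yr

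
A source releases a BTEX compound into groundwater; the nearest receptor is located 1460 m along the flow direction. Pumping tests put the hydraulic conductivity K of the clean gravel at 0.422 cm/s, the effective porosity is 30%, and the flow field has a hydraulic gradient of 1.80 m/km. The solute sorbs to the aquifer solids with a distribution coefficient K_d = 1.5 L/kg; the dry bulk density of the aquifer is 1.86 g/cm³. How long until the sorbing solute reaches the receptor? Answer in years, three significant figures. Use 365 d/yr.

18.8 years

K = 0.422 cm/s × 864 = 364.6 m/d
Darcy flux q = K·i = 364.6 × 0.0018 = 0.6563 m/d
v_s = q/n_e = 0.6563/0.30 = 2.188 m/d
Retardation R = 1 + ρ_b·K_d/n = 1 + 1.86×1.5/0.30 = 10.30
Contaminant velocity v_c = v/R = 2.188/10.30 = 0.2124 m/d
t = L/v_c = 1460/0.2124 = 6874 d
   = 6874/365 = 18.8 yr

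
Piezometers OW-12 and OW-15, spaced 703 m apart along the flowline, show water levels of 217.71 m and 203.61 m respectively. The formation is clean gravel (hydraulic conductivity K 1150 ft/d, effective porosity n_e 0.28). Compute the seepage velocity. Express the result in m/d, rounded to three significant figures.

Hydraulic gradient i = (217.71 − 203.61) / 703 = 14.10 / 703 = 0.02006
K = 1150 ft/d × 0.3048 = 350.5 m/d
Specific discharge q = 350.5 × 0.02006 = 7.030 m/d
v_s = q/n_e = 7.030/0.28 = 25.11 m/d

25.1 m/d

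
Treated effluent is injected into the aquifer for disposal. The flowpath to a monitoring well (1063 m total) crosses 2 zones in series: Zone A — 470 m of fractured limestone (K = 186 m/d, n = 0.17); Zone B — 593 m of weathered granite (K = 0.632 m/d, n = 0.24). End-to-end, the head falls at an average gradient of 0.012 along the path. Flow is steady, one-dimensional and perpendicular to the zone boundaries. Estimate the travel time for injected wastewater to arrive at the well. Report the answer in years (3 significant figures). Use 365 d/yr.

44.9 years

For zones in series the flux q is common to all zones; the equivalent conductivity is the harmonic (thickness-weighted) mean, K_eq = L_total / Σ(L_j/K_j).
Σ(L/K) = 470/186 + 593/0.632 = 2.527 + 938.3 = 940.8 d
K_eq = L_total / Σ(L/K) = 1063 / 940.8 = 1.130 m/d
q = K_eq · i = 1.130 × 0.012 = 0.01356 m/d (same in every zone)
Zone A: v = q/n = 0.01356/0.17 = 0.07976 m/d → t_A = 470/0.07976 = 5893 d
Zone B: v = q/n = 0.01356/0.24 = 0.05649 m/d → t_B = 593/0.05649 = 10500 d
Total t = 5893 + 10500 = 16390 d
   = 16390 / 365 = 44.9 yr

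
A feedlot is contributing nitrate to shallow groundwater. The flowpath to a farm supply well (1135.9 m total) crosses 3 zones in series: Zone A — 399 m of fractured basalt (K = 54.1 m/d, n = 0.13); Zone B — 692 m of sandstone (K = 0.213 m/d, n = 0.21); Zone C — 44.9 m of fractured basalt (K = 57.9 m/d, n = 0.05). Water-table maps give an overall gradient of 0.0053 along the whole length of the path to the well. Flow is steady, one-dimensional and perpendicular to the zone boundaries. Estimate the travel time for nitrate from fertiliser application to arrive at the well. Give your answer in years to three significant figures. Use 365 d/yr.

For zones in series the flux q is common to all zones; the equivalent conductivity is the harmonic (thickness-weighted) mean, K_eq = L_total / Σ(L_j/K_j).
Σ(L/K) = 399/54.1 + 692/0.213 + 44.9/57.9 = 7.375 + 3249 + 0.7755 = 3257 d
K_eq = L_total / Σ(L/K) = 1135.9 / 3257 = 0.3488 m/d
q = K_eq · i = 0.3488 × 0.0053 = 0.001848 m/d (same in every zone)
Zone A: v = q/n = 0.001848/0.13 = 0.01422 m/d → t_A = 399/0.01422 = 28060 d
Zone B: v = q/n = 0.001848/0.21 = 0.008802 m/d → t_B = 692/0.008802 = 78620 d
Zone C: v = q/n = 0.001848/0.05 = 0.03697 m/d → t_C = 44.9/0.03697 = 1215 d
Total t = 28060 + 78620 + 1215 = 107900 d
   = 107900 / 365 = 296 yr

296 years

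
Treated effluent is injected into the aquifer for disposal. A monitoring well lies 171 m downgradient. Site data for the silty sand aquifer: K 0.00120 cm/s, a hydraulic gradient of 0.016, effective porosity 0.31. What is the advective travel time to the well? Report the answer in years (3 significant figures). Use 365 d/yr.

K = 0.00120 cm/s × 864 = 1.037 m/d
Darcy flux q = K·i = 1.037 × 0.016 = 0.01659 m/d
v_s = q/n_e = 0.01659/0.31 = 0.05351 m/d
t = L / v = 171 / 0.05351 = 3196 d
   = 3196 / 365 = 8.75 yr

8.75 years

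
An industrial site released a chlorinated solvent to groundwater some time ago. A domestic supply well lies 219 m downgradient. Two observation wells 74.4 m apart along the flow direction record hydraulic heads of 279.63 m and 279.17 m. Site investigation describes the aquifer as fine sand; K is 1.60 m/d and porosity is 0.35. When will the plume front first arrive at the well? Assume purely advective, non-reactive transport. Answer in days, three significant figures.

Hydraulic gradient i = (279.63 − 279.17) / 74.4 = 0.46 / 74.4 = 0.006183
Specific discharge q = 1.60 × 0.006183 = 0.009892 m/d
v_s = q/n_e = 0.009892/0.35 = 0.02826 m/d
t = L / v = 219 / 0.02826 = 7748 d

7750 days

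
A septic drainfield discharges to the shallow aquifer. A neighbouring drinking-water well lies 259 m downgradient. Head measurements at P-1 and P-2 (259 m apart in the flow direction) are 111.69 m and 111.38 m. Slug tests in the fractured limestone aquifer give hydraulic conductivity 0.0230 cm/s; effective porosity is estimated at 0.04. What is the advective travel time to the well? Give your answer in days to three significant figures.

436 days

Hydraulic gradient i = (111.69 − 111.38) / 259 = 0.31 / 259 = 0.001197
K = 0.0230 cm/s × 864 = 19.87 m/d
Specific discharge q = 19.87 × 0.001197 = 0.02379 m/d
Average linear velocity = 0.02379 / 0.04 = 0.5946 m/d
t = L / v = 259 / 0.5946 = 435.6 d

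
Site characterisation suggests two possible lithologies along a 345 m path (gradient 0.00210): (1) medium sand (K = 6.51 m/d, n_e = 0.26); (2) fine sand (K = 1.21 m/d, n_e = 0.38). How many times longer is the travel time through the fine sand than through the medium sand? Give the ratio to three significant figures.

Unit 1 (medium sand): v = 6.51×0.0021/0.26 = 0.05258 m/d, t = 345/0.05258 = 6561 d
Unit 2 (fine sand): v = 1.21×0.0021/0.38 = 0.006687 m/d, t = 345/0.006687 = 51590 d
t(fine sand) / t(medium sand) = 51590/6561 = 7.86

7.86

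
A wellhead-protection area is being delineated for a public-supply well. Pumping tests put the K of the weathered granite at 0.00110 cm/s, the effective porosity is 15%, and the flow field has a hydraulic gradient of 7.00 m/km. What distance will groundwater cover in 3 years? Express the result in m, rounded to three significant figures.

K = 0.00110 cm/s × 864 = 0.9504 m/d
Darcy flux q = K·i = 0.9504 × 0.0070 = 0.006653 m/d
Average linear velocity = 0.006653 / 0.15 = 0.04435 m/d
T = 3 yr × 365 = 1095 d
L = v × T = 0.04435 × 1095 = 48.57 m

48.6 m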